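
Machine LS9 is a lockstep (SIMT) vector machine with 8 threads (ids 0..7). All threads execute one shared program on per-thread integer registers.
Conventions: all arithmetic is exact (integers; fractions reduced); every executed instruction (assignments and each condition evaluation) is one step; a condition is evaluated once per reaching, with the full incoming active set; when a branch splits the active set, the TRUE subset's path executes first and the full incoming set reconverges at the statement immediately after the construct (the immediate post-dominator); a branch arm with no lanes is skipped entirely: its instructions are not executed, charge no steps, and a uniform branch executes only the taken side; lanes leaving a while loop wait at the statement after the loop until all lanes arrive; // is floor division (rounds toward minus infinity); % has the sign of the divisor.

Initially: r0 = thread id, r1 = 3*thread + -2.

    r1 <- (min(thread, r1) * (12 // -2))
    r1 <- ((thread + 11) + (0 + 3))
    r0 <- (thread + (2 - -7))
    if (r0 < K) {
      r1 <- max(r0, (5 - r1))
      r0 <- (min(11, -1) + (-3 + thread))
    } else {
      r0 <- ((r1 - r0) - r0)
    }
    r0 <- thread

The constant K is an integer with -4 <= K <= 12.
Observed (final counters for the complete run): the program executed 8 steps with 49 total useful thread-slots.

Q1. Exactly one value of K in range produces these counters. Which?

Answer: K = 10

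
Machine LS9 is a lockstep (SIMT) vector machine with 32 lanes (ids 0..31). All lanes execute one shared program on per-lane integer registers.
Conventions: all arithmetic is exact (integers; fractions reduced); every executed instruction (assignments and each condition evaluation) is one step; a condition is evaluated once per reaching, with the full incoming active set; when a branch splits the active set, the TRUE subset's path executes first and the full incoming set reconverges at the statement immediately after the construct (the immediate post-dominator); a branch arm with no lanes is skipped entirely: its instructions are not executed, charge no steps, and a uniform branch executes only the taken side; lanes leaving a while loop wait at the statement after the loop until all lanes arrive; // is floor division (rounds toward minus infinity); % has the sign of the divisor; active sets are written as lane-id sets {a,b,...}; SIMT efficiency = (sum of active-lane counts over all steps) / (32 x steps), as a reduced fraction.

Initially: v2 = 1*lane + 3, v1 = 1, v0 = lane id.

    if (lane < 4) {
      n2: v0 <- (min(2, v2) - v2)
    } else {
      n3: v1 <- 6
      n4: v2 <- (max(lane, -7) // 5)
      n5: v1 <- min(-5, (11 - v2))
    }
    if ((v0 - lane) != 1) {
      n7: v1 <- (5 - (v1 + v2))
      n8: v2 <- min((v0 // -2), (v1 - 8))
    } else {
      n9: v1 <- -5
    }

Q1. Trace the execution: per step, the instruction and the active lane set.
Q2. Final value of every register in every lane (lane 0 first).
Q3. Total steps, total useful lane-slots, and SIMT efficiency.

step 0: eval (lane < 4)              {0,1,2,3,4,5,6,7,8,9,10,11,12,13,14,15,16,17,18,19,20,21,22,23,24,25,26,27,28,29,30,31}
step 1: v0 <- (min(2, v2) - v2)      {0,1,2,3}
step 2: v1 <- 6                      {4,5,6,7,8,9,10,11,12,13,14,15,16,17,18,19,20,21,22,23,24,25,26,27,28,29,30,31}
step 3: v2 <- (max(lane, -7) // 5)   {4,5,6,7,8,9,10,11,12,13,14,15,16,17,18,19,20,21,22,23,24,25,26,27,28,29,30,31}
step 4: v1 <- min(-5, (11 - v2))     {4,5,6,7,8,9,10,11,12,13,14,15,16,17,18,19,20,21,22,23,24,25,26,27,28,29,30,31}
step 5: eval ((v0 - lane) != 1)      {0,1,2,3,4,5,6,7,8,9,10,11,12,13,14,15,16,17,18,19,20,21,22,23,24,25,26,27,28,29,30,31}
step 6: v1 <- (5 - (v1 + v2))        {0,1,2,3,4,5,6,7,8,9,10,11,12,13,14,15,16,17,18,19,20,21,22,23,24,25,26,27,28,29,30,31}
step 7: v2 <- min((v0 // -2), (v1 - 8)) {0,1,2,3,4,5,6,7,8,9,10,11,12,13,14,15,16,17,18,19,20,21,22,23,24,25,26,27,28,29,30,31}

Answer: 8 steps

v2: -7,-8,-9,-10,-2,-3,-3,-4,-4,-5,-5,-6,-6,-7,-7,-8,-8,-9,-9,-10,-10,-11,-11,-12,-12,-13,-13,-14,-14,-15,-15,-16
v1: 1,0,-1,-2,10,9,9,9,9,9,8,8,8,8,8,7,7,7,7,7,6,6,6,6,6,5,5,5,5,5,4,4
v0: -1,-2,-3,-4,4,5,6,7,8,9,10,11,12,13,14,15,16,17,18,19,20,21,22,23,24,25,26,27,28,29,30,31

steps = 8; useful = 216; efficiency = 216/256 = 27/32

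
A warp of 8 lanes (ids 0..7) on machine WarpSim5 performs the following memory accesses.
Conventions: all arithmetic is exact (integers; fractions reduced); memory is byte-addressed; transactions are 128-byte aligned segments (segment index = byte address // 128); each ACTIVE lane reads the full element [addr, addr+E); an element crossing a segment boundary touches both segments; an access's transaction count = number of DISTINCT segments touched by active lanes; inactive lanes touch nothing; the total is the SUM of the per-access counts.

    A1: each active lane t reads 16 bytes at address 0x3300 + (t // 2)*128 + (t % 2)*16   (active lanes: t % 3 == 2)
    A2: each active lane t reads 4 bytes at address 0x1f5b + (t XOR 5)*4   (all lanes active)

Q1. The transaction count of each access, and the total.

A1: 2 transactions
A2: 1 transaction

Answer: 2,1; total 3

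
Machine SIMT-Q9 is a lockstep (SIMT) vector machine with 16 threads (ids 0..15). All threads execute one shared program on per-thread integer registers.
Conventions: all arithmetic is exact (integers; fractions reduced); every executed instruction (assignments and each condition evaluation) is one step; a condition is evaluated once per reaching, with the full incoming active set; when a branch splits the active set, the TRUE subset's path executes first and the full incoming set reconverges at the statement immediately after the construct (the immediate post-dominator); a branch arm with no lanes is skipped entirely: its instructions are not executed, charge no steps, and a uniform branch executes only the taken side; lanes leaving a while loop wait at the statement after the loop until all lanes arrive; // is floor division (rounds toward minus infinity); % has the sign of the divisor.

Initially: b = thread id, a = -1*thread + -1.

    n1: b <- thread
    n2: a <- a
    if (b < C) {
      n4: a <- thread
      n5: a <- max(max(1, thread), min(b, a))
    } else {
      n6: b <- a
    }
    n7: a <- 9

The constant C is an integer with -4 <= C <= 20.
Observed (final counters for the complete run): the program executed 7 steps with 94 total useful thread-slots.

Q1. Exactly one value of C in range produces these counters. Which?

Answer: C = 14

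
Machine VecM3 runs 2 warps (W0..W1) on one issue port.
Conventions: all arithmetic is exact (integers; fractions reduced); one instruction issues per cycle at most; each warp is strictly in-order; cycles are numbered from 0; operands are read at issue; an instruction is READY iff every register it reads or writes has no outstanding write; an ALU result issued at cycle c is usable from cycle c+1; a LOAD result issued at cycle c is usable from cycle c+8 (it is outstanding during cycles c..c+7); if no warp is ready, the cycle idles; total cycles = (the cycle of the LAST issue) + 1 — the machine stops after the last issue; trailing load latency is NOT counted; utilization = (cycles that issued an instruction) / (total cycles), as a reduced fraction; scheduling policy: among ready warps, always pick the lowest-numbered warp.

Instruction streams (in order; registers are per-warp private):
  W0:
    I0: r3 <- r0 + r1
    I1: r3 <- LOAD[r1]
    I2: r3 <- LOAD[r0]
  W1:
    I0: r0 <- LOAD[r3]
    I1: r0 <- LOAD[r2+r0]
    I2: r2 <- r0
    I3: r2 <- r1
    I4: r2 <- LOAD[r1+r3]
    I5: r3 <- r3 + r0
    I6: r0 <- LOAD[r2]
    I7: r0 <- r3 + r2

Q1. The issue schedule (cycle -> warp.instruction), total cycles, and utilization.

cycle 0: W0.I0
cycle 1: W0.I1
cycle 2: W1.I0
cycle 3: idle
cycle 4: idle
cycle 5: idle
cycle 6: idle
cycle 7: idle
cycle 8: idle
cycle 9: W0.I2
cycle 10: W1.I1
cycle 11: idle
cycle 12: idle
cycle 13: idle
cycle 14: idle
cycle 15: idle
cycle 16: idle
cycle 17: idle
cycle 18: W1.I2
cycle 19: W1.I3
cycle 20: W1.I4
cycle 21: W1.I5
cycle 22: idle
cycle 23: idle
cycle 24: idle
cycle 25: idle
cycle 26: idle
cycle 27: idle
cycle 28: W1.I6
cycle 29: idle
cycle 30: idle
cycle 31: idle
cycle 32: idle
cycle 33: idle
cycle 34: idle
cycle 35: idle
cycle 36: W1.I7

Answer: 37 cycles, utilization 11/37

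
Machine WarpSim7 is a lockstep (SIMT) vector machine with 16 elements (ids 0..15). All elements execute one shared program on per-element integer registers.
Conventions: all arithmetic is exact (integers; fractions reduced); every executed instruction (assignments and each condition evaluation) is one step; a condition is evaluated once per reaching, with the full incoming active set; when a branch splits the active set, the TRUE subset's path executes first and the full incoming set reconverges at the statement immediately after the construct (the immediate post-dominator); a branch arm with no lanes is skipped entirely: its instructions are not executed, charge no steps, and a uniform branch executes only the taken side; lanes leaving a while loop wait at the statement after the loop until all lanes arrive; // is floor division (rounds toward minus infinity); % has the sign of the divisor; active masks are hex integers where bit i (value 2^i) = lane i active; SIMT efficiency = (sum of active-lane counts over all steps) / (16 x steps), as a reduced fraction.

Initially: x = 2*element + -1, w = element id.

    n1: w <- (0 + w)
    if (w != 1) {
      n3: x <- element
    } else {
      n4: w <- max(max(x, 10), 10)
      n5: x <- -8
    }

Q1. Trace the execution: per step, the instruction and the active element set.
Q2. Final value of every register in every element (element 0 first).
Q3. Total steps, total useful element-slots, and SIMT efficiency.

step 0: w <- (0 + w)                 0xffff
step 1: eval (w != 1)                0xffff
step 2: x <- element                 0xfffd
step 3: w <- max(max(x, 10), 10)     0x0002
step 4: x <- -8                      0x0002

Answer: 5 steps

x: 0,-8,2,3,4,5,6,7,8,9,10,11,12,13,14,15
w: 0,10,2,3,4,5,6,7,8,9,10,11,12,13,14,15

steps = 5; useful = 49; efficiency = 49/80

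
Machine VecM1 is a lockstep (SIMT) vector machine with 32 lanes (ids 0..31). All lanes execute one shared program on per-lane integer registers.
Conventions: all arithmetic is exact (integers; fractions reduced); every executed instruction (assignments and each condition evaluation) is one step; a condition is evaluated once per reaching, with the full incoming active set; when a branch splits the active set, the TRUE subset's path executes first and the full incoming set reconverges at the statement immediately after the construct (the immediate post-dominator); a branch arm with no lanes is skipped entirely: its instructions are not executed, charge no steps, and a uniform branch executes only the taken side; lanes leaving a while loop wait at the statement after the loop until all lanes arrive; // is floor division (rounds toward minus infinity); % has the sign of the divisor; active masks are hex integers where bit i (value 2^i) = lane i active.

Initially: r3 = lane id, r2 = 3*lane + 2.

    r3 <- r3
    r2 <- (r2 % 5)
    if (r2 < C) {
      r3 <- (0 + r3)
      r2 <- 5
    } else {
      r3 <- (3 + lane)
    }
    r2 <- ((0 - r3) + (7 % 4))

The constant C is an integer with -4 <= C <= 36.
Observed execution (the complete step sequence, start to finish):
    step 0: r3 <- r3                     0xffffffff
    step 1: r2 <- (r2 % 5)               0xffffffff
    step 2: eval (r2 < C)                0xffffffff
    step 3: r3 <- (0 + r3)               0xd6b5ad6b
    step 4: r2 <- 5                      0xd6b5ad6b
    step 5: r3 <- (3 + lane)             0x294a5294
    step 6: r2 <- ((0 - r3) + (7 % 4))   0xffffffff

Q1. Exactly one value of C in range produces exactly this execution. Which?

Answer: C = 3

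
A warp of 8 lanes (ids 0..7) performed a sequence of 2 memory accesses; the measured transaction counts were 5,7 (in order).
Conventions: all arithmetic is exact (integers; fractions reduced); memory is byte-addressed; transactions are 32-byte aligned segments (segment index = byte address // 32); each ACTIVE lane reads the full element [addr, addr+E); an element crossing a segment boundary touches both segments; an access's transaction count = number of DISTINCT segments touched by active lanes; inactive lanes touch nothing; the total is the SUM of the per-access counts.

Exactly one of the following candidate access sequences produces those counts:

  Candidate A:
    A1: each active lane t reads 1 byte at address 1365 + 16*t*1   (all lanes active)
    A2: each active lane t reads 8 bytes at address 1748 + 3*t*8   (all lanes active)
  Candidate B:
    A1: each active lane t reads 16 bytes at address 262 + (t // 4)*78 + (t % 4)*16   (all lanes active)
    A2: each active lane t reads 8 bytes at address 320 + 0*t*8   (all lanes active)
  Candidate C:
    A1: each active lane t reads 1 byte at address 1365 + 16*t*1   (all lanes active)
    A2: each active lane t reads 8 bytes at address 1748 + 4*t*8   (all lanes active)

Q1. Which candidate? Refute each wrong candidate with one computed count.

B: A2 gives 1 transaction, not 7
C: A2 gives 8 transactions, not 7
A: all counts match (5,7)

Answer: A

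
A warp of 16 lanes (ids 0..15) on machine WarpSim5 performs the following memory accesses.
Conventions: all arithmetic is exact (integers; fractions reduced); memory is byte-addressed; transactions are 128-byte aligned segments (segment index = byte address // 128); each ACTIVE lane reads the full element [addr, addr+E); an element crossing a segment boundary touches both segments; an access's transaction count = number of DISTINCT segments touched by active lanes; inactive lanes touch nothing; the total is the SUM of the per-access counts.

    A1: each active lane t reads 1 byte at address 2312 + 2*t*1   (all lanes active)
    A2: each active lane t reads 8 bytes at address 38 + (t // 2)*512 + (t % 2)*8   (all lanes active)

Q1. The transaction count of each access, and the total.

A1: 1 transaction
A2: 8 transactions

Answer: 1,8; total 9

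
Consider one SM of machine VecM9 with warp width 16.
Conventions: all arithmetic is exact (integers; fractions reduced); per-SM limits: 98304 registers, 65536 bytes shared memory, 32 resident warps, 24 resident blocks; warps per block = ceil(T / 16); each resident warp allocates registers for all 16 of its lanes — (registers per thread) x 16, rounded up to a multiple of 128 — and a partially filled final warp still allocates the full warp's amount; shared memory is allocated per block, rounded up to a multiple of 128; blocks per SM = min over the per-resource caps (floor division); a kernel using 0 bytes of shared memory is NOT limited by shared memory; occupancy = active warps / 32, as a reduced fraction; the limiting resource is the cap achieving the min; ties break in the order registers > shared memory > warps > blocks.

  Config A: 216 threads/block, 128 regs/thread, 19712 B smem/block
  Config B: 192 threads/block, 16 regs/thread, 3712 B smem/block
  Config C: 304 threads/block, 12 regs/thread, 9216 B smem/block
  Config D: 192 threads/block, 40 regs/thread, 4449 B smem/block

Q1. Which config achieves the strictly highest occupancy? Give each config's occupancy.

occupancies: A 7/8, B 3/4, C 19/32, D 3/4

Answer: A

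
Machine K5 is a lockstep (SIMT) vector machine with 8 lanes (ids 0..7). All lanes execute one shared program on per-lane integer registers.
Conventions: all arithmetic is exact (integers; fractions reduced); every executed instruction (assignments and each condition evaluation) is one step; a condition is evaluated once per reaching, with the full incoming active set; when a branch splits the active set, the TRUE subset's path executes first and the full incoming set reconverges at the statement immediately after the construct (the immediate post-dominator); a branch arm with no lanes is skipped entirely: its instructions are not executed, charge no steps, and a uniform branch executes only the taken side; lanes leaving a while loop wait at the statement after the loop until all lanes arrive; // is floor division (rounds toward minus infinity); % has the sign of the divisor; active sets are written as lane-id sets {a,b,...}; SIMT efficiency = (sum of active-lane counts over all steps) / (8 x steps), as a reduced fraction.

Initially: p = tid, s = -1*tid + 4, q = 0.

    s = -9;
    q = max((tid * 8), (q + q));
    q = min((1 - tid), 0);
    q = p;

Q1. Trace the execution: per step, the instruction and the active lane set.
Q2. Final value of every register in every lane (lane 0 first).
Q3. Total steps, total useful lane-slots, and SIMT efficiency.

step 0: s <- -9                      {0,1,2,3,4,5,6,7}
step 1: q <- max((tid * 8), (q + q)) {0,1,2,3,4,5,6,7}
step 2: q <- min((1 - tid), 0)       {0,1,2,3,4,5,6,7}
step 3: q <- p                       {0,1,2,3,4,5,6,7}

Answer: 4 steps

p: 0,1,2,3,4,5,6,7
s: -9,-9,-9,-9,-9,-9,-9,-9
q: 0,1,2,3,4,5,6,7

steps = 4; useful = 32; efficiency = 32/32 = 1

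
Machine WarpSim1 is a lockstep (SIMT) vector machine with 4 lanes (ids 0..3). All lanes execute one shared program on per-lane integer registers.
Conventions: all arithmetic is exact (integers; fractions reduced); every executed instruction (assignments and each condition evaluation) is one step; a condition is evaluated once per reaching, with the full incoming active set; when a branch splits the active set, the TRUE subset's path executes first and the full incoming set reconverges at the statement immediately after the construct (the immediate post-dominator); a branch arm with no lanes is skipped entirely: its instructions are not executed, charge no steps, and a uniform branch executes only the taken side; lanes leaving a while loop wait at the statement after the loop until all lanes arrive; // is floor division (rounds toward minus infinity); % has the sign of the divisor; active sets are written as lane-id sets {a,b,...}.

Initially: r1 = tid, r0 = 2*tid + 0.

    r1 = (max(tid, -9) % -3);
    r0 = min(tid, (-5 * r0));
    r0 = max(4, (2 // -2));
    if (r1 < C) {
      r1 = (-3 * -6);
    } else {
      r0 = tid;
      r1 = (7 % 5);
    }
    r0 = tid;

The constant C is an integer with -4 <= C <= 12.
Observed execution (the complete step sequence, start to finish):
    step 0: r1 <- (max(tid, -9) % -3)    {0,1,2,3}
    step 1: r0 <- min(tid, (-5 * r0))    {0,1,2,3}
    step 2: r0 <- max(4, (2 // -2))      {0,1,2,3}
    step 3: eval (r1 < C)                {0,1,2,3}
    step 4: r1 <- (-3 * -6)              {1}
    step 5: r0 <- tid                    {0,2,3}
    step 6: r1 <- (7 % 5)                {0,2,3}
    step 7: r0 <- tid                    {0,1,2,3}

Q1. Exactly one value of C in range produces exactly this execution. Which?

Answer: C = -1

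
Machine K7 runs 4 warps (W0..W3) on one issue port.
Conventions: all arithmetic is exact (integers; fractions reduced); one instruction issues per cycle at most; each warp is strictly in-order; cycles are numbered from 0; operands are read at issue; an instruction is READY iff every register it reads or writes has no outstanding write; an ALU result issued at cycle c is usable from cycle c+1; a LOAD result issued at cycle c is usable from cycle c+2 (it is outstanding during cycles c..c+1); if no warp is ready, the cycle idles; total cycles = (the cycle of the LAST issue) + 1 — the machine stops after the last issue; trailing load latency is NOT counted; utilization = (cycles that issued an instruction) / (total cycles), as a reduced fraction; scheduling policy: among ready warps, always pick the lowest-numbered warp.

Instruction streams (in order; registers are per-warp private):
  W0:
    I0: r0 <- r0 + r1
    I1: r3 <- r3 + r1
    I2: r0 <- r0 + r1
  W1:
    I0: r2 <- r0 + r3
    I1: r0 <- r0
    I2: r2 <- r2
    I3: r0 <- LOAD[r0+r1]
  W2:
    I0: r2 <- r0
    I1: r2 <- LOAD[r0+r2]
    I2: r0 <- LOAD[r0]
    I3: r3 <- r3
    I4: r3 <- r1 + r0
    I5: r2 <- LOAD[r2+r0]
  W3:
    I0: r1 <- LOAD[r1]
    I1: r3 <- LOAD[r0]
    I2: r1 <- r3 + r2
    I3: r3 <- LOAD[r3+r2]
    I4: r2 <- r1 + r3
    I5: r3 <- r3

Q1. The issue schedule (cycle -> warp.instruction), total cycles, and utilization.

cycle 0: W0.I0
cycle 1: W0.I1
cycle 2: W0.I2
cycle 3: W1.I0
cycle 4: W1.I1
cycle 5: W1.I2
cycle 6: W1.I3
cycle 7: W2.I0
cycle 8: W2.I1
cycle 9: W2.I2
cycle 10: W2.I3
cycle 11: W2.I4
cycle 12: W2.I5
cycle 13: W3.I0
cycle 14: W3.I1
cycle 15: idle
cycle 16: W3.I2
cycle 17: W3.I3
cycle 18: idle
cycle 19: W3.I4
cycle 20: W3.I5

Answer: 21 cycles, utilization 19/21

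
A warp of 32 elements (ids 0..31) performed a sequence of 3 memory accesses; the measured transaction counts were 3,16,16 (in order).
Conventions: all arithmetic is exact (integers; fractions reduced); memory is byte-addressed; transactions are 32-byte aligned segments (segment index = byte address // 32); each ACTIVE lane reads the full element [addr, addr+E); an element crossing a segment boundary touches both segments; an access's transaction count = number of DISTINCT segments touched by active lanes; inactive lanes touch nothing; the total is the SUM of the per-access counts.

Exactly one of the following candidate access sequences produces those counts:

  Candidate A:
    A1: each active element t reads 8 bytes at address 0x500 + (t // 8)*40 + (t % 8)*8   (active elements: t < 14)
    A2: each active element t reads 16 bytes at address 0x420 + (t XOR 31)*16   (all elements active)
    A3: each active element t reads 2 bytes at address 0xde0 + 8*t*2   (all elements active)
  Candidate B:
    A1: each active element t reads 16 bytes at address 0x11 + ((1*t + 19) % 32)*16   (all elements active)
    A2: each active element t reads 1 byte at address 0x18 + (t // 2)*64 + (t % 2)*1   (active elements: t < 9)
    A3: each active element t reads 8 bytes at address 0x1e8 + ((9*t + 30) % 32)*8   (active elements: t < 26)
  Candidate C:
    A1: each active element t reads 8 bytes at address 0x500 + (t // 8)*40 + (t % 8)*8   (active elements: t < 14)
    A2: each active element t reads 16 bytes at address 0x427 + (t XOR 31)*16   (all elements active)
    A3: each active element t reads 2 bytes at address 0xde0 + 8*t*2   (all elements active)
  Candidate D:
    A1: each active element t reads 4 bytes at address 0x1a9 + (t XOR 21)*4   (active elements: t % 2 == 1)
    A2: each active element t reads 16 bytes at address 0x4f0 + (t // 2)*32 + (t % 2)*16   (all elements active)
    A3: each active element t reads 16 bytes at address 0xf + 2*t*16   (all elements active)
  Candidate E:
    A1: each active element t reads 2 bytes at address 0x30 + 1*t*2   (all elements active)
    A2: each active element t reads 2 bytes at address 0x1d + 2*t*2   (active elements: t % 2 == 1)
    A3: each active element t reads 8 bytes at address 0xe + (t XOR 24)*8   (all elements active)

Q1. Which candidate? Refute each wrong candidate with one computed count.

B: A1 gives 17 transactions, not 3
C: A2 gives 17 transactions, not 16
D: A1 gives 5 transactions, not 3
E: A2 gives 4 transactions, not 16
A: all counts match (3,16,16)

Answer: A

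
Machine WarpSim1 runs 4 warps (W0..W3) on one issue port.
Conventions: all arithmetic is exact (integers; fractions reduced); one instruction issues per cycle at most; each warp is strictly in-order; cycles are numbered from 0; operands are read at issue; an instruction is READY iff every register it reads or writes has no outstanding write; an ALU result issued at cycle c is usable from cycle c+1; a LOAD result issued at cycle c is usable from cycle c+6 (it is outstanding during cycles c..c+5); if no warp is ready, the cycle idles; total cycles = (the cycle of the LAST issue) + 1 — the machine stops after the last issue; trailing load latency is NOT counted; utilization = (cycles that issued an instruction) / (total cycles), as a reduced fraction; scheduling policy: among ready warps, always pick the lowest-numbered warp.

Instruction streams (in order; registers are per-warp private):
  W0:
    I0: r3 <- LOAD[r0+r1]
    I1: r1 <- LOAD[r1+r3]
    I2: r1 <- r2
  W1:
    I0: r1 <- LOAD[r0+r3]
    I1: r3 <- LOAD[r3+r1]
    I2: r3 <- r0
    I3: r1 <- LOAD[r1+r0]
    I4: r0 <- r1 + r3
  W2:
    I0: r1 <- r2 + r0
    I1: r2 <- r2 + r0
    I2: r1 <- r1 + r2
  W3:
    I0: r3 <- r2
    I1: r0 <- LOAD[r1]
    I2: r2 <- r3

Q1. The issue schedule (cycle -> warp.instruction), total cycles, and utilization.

cycle 0: W0.I0
cycle 1: W1.I0
cycle 2: W2.I0
cycle 3: W2.I1
cycle 4: W2.I2
cycle 5: W3.I0
cycle 6: W0.I1
cycle 7: W1.I1
cycle 8: W3.I1
cycle 9: W3.I2
cycle 10: idle
cycle 11: idle
cycle 12: W0.I2
cycle 13: W1.I2
cycle 14: W1.I3
cycle 15: idle
cycle 16: idle
cycle 17: idle
cycle 18: idle
cycle 19: idle
cycle 20: W1.I4

Answer: 21 cycles, utilization 2/3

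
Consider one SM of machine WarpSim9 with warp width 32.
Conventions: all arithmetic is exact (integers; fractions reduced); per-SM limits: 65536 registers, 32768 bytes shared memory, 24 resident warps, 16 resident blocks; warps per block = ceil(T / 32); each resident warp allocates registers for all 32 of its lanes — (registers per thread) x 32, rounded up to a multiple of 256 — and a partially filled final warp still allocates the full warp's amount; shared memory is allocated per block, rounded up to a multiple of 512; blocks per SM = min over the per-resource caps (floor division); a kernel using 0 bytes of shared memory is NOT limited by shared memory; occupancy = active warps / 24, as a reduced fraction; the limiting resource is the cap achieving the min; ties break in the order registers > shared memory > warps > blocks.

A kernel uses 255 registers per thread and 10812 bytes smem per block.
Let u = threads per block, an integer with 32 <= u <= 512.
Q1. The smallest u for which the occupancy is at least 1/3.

Answer: u = 97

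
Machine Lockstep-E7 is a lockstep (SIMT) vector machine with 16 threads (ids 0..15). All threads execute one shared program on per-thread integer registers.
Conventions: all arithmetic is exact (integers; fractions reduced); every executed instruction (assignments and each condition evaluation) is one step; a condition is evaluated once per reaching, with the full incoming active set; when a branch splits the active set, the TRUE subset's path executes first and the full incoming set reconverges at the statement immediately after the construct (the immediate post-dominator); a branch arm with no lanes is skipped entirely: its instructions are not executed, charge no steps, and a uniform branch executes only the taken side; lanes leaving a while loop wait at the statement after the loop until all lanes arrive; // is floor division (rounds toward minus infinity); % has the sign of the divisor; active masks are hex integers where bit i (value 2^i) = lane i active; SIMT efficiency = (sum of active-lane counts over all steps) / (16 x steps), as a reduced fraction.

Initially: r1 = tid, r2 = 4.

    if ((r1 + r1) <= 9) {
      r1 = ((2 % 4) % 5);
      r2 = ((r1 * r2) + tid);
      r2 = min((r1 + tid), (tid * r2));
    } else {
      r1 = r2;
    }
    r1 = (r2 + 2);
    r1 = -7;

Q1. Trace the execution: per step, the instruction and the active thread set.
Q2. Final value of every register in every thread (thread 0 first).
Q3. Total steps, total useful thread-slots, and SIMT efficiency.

step 0: eval ((r1 + r1) <= 9)        0xffff
step 1: r1 <- ((2 % 4) % 5)          0x001f
step 2: r2 <- ((r1 * r2) + tid)      0x001f
step 3: r2 <- min((r1 + tid), (tid * r2)) 0x001f
step 4: r1 <- r2                     0xffe0
step 5: r1 <- (r2 + 2)               0xffff
step 6: r1 <- -7                     0xffff

Answer: 7 steps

r1: -7,-7,-7,-7,-7,-7,-7,-7,-7,-7,-7,-7,-7,-7,-7,-7
r2: 0,3,4,5,6,4,4,4,4,4,4,4,4,4,4,4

steps = 7; useful = 74; efficiency = 74/112 = 37/56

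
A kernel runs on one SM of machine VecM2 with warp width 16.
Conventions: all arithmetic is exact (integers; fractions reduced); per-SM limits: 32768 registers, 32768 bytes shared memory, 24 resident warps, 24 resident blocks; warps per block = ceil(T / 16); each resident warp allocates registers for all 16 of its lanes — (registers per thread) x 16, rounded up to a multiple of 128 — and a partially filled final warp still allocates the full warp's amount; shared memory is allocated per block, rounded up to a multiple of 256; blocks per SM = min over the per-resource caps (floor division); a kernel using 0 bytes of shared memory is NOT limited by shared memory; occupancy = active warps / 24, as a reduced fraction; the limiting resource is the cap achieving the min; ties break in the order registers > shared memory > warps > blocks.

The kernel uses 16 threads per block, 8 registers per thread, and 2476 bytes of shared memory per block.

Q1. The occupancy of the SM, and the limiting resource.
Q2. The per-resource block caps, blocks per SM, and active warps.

Answer: occupancy 1/2, limited by shared memory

registers: 256 blocks
shared memory: 12 blocks
warps: 24 blocks
blocks: 24 blocks

Answer: 12 blocks, 12 active warps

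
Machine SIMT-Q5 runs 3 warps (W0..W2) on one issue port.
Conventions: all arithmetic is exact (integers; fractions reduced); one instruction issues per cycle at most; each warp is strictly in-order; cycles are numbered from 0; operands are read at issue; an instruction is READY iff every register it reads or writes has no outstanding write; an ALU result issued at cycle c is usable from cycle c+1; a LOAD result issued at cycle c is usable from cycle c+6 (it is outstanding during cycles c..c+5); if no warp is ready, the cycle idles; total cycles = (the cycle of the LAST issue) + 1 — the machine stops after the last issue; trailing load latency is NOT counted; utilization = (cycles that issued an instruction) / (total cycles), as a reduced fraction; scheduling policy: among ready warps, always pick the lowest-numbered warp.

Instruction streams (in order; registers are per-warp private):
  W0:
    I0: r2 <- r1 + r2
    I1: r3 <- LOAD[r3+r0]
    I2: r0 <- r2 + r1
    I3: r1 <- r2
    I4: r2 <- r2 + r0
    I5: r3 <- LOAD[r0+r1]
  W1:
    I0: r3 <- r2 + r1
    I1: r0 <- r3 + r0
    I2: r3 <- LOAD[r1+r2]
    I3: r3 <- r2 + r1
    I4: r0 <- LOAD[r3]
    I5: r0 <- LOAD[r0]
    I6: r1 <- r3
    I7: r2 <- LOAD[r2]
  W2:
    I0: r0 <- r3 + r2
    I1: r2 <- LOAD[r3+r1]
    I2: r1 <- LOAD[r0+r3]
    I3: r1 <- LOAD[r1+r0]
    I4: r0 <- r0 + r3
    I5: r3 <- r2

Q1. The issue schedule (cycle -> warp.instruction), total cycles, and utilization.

cycle 0: W0.I0
cycle 1: W0.I1
cycle 2: W0.I2
cycle 3: W0.I3
cycle 4: W0.I4
cycle 5: W1.I0
cycle 6: W1.I1
cycle 7: W0.I5
cycle 8: W1.I2
cycle 9: W2.I0
cycle 10: W2.I1
cycle 11: W2.I2
cycle 12: idle
cycle 13: idle
cycle 14: W1.I3
cycle 15: W1.I4
cycle 16: idle
cycle 17: W2.I3
cycle 18: W2.I4
cycle 19: W2.I5
cycle 20: idle
cycle 21: W1.I5
cycle 22: W1.I6
cycle 23: W1.I7

Answer: 24 cycles, utilization 5/6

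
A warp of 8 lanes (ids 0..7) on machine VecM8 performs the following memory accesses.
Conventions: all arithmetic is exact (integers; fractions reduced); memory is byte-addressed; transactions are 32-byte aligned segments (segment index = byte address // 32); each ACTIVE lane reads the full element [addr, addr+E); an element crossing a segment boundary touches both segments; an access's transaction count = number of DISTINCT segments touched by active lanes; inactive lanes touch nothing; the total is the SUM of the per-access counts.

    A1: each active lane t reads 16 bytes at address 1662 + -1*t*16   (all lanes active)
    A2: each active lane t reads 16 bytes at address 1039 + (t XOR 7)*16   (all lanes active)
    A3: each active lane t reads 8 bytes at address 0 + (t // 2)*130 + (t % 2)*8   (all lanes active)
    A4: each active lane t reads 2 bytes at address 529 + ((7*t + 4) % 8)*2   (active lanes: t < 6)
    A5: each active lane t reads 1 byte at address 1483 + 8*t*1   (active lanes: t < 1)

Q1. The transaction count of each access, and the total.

A1: 5 transactions
A2: 5 transactions
A3: 4 transactions
A4: 2 transactions
A5: 1 transaction

Answer: 5,5,4,2,1; total 17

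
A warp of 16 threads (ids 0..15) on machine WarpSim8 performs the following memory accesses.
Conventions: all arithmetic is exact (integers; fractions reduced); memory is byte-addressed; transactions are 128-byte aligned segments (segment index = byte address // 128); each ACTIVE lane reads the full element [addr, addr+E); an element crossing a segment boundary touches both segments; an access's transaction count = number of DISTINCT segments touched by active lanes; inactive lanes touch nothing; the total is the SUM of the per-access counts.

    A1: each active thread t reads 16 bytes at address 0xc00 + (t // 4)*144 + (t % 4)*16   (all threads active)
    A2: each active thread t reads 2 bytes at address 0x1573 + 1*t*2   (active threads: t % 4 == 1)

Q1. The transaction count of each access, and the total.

A1: 4 transactions
A2: 2 transactions

Answer: 4,2; total 6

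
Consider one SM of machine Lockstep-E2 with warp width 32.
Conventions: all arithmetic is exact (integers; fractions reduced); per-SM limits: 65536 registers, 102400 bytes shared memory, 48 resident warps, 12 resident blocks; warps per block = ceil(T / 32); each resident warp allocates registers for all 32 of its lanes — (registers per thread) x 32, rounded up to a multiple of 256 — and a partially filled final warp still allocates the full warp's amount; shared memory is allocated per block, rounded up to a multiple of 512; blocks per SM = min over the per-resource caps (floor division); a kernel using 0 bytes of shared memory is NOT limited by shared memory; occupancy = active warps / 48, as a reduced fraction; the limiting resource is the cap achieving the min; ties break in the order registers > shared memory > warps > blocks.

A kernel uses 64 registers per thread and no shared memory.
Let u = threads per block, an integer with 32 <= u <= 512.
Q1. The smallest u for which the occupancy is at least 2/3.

Answer: u = 97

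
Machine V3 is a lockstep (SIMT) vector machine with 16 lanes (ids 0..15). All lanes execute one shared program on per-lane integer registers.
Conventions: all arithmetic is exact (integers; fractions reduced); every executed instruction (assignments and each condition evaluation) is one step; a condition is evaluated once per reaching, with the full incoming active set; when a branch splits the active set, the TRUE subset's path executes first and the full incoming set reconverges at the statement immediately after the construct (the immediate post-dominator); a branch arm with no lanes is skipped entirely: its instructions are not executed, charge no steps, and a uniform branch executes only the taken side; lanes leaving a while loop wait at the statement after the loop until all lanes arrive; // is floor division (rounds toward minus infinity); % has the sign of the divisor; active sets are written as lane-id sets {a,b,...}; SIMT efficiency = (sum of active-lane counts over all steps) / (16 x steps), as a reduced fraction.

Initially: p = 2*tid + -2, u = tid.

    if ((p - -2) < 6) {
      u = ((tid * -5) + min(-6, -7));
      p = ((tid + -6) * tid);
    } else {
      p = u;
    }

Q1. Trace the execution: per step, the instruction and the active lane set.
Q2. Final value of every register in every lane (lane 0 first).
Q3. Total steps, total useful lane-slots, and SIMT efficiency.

step 0: eval ((p - -2) < 6)          {0,1,2,3,4,5,6,7,8,9,10,11,12,13,14,15}
step 1: u <- ((tid * -5) + min(-6, -7)) {0,1,2}
step 2: p <- ((tid + -6) * tid)      {0,1,2}
step 3: p <- u                       {3,4,5,6,7,8,9,10,11,12,13,14,15}

Answer: 4 steps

p: 0,-5,-8,3,4,5,6,7,8,9,10,11,12,13,14,15
u: -7,-12,-17,3,4,5,6,7,8,9,10,11,12,13,14,15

steps = 4; useful = 35; efficiency = 35/64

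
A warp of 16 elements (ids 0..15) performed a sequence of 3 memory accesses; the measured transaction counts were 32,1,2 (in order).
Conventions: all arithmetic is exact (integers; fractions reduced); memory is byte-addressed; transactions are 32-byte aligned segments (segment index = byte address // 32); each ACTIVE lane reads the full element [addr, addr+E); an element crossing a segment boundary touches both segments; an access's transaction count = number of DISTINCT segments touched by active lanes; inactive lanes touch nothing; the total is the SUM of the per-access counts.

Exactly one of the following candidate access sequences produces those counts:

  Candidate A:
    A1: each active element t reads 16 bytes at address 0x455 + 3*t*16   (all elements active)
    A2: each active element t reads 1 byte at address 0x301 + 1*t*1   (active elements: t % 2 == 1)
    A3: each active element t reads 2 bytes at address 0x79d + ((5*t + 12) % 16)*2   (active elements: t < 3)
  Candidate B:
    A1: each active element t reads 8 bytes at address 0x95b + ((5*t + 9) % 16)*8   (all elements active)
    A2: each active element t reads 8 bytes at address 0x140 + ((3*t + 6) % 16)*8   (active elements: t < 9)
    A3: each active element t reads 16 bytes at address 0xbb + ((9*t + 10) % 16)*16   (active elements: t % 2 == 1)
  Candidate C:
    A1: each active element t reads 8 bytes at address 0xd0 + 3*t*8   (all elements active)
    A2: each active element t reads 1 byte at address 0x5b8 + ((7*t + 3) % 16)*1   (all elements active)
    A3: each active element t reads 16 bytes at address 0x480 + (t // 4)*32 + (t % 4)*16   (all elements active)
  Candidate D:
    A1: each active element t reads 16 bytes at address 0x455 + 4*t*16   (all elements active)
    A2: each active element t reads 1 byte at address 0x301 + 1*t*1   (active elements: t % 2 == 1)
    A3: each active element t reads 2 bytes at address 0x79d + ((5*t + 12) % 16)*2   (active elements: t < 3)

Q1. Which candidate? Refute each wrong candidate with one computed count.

A: A1 gives 24 transactions, not 32
B: A1 gives 5 transactions, not 32
C: A1 gives 12 transactions, not 32
D: all counts match (32,1,2)

Answer: D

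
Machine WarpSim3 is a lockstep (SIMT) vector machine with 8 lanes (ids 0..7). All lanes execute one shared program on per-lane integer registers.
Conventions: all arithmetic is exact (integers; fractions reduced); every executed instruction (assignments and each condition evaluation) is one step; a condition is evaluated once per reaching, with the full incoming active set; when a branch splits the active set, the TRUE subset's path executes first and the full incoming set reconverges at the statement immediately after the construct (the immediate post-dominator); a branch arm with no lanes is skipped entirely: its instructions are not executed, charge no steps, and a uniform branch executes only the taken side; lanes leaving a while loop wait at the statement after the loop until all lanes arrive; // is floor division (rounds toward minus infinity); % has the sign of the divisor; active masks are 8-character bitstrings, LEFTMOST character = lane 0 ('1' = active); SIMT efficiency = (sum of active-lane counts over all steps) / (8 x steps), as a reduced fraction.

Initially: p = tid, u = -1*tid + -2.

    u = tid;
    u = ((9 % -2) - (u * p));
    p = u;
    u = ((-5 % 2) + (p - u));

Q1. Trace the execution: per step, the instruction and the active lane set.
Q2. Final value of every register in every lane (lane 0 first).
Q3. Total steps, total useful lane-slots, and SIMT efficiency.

step 0: u <- tid                     11111111
step 1: u <- ((9 % -2) - (u * p))    11111111
step 2: p <- u                       11111111
step 3: u <- ((-5 % 2) + (p - u))    11111111

Answer: 4 steps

p: -1,-2,-5,-10,-17,-26,-37,-50
u: 1,1,1,1,1,1,1,1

steps = 4; useful = 32; efficiency = 32/32 = 1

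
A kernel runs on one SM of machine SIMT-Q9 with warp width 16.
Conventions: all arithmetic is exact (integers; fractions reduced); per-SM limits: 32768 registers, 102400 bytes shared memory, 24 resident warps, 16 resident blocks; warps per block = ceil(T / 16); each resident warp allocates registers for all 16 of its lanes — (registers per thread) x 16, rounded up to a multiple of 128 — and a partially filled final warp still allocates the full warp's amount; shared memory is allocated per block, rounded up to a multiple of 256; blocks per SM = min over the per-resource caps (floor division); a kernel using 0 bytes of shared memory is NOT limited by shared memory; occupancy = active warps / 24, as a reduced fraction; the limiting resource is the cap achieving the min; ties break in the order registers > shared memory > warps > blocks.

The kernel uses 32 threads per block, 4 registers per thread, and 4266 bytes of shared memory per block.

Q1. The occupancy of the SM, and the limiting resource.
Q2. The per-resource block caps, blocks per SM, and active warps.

Answer: occupancy 1, limited by warps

registers: 128 blocks
shared memory: 23 blocks
warps: 12 blocks
blocks: 16 blocks

Answer: 12 blocks, 24 active warps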